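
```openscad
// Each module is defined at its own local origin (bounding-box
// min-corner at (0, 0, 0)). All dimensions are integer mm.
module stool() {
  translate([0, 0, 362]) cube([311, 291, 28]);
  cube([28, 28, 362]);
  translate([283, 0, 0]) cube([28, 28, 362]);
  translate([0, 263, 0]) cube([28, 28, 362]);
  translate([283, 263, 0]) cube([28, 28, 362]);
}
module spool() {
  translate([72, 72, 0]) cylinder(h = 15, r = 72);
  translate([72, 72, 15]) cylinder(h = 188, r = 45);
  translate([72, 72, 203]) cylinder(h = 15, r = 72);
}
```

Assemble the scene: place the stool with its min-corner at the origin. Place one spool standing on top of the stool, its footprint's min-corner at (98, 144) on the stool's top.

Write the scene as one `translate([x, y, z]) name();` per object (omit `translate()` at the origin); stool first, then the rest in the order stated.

stool();
translate([98, 144, 390]) spool();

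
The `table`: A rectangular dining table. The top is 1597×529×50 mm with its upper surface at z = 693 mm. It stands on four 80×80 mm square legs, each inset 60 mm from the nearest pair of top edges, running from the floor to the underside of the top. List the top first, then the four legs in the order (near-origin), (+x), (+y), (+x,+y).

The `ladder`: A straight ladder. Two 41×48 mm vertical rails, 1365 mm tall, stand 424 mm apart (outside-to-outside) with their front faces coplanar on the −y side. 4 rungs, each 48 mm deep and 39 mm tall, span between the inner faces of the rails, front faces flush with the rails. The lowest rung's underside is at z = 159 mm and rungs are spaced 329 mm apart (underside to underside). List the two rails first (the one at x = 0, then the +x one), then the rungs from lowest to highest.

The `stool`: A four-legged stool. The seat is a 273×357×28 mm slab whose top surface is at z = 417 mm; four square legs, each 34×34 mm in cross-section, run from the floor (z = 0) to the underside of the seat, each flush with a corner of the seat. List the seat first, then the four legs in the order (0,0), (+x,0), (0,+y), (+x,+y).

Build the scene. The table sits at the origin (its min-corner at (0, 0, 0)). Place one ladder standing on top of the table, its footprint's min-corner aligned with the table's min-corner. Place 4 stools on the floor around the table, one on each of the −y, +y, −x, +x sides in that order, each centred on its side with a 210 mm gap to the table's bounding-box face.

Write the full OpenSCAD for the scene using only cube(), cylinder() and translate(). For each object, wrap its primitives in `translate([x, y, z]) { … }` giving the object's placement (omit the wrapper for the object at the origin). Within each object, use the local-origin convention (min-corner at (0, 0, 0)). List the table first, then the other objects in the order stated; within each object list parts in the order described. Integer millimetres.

translate([0, 0, 643]) cube([1597, 529, 50]);
translate([60, 60, 0]) cube([80, 80, 643]);
translate([1457, 60, 0]) cube([80, 80, 643]);
translate([60, 389, 0]) cube([80, 80, 643]);
translate([1457, 389, 0]) cube([80, 80, 643]);
translate([0, 0, 693]) {
  cube([41, 48, 1365]);
  translate([383, 0, 0]) cube([41, 48, 1365]);
  translate([41, 0, 159]) cube([342, 48, 39]);
  translate([41, 0, 488]) cube([342, 48, 39]);
  translate([41, 0, 817]) cube([342, 48, 39]);
  translate([41, 0, 1146]) cube([342, 48, 39]);
}
translate([662, -567, 0]) {
  translate([0, 0, 389]) cube([273, 357, 28]);
  cube([34, 34, 389]);
  translate([239, 0, 0]) cube([34, 34, 389]);
  translate([0, 323, 0]) cube([34, 34, 389]);
  translate([239, 323, 0]) cube([34, 34, 389]);
}
translate([662, 739, 0]) {
  translate([0, 0, 389]) cube([273, 357, 28]);
  cube([34, 34, 389]);
  translate([239, 0, 0]) cube([34, 34, 389]);
  translate([0, 323, 0]) cube([34, 34, 389]);
  translate([239, 323, 0]) cube([34, 34, 389]);
}
translate([-483, 86, 0]) {
  translate([0, 0, 389]) cube([273, 357, 28]);
  cube([34, 34, 389]);
  translate([239, 0, 0]) cube([34, 34, 389]);
  translate([0, 323, 0]) cube([34, 34, 389]);
  translate([239, 323, 0]) cube([34, 34, 389]);
}
translate([1807, 86, 0]) {
  translate([0, 0, 389]) cube([273, 357, 28]);
  cube([34, 34, 389]);
  translate([239, 0, 0]) cube([34, 34, 389]);
  translate([0, 323, 0]) cube([34, 34, 389]);
  translate([239, 323, 0]) cube([34, 34, 389]);
}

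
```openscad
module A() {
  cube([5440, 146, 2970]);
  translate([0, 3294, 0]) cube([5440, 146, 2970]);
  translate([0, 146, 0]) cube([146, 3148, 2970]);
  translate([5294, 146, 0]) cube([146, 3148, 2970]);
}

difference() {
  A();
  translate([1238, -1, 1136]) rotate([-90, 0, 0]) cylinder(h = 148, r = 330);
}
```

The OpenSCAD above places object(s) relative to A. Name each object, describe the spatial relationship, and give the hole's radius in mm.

The subtracted cylinder has r = 330 mm.

A is a house frame. The house frame has a circular hole through its front wall. The hole's radius is 330 mm.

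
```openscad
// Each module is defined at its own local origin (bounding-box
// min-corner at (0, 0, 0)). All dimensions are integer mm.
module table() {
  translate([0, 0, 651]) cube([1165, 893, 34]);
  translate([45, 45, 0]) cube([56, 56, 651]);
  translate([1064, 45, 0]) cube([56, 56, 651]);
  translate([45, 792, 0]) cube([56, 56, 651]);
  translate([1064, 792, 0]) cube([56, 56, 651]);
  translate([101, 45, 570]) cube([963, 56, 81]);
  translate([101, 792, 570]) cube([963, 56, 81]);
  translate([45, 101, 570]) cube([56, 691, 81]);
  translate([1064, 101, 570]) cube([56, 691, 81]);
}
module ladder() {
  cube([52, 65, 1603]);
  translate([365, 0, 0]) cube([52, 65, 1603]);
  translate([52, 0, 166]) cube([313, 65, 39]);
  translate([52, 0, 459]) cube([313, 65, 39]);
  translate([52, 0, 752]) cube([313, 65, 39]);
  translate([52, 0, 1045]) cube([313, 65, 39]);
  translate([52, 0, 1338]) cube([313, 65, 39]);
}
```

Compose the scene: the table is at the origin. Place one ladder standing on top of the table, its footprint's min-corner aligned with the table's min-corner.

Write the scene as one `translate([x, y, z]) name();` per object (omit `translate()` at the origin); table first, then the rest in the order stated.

table();
translate([0, 0, 685]) ladder();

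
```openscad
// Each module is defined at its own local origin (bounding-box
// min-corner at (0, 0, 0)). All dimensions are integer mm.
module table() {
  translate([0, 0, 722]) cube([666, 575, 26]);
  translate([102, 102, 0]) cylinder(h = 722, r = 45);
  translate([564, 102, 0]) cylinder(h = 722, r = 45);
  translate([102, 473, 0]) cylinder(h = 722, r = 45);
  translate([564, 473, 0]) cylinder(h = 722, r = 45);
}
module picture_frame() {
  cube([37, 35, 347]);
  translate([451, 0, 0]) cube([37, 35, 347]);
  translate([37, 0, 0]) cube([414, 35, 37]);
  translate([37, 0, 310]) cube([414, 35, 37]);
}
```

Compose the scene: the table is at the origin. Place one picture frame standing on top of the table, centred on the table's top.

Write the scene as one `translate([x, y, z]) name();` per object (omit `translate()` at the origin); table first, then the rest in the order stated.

table();
translate([89, 270, 748]) picture_frame();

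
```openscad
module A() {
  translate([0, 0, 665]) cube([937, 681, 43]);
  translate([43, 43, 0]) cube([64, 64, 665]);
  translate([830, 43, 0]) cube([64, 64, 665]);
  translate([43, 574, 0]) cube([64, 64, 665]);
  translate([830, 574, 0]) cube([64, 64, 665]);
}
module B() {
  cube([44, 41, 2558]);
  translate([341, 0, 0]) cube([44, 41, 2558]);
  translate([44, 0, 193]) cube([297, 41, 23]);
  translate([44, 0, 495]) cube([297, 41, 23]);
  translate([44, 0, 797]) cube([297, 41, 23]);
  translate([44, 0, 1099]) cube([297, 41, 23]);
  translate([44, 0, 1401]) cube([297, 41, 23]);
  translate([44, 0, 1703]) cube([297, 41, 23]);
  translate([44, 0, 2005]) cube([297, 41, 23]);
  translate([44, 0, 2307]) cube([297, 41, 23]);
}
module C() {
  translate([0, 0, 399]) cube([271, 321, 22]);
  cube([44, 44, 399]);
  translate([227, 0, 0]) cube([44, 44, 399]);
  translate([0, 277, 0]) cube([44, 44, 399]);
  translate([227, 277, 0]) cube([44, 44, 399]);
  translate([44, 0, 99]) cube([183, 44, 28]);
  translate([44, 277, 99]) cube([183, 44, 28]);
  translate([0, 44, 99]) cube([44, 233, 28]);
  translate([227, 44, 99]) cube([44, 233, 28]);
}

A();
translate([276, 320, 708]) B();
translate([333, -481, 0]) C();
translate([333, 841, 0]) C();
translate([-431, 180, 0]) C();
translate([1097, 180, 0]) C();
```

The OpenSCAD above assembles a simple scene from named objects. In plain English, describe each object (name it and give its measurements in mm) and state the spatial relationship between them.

A is a table with a 937×681 mm rectangular top, 43 mm thick, top surface at z = 708 mm, supported by four 64×64 mm square legs, each inset 43 mm from the nearest pair of top edges, running from the floor.

B is a wooden ladder with two side rails of 44×41 mm section and 2558 mm height, set 385 mm apart overall. Between them run 8 rectangular rungs (41 mm deep, 23 mm thick), front faces flush with the rails' −y face. The bottom of the first rung is 193 mm above the floor and each subsequent rung is 302 mm higher than the one below.

C is a simple wooden stool: a rectangular seat 271 mm (x) by 321 mm (y), 22 mm thick, top face at z = 421 mm, on four square legs, each 44×44 mm in cross-section. The legs rest on z = 0, each flush with a corner of the seat. Four stretchers, 44 mm wide and 28 mm tall, connect adjacent legs with their undersides at z = 99 mm, each running between the inner faces of the legs it joins and aligned with the legs' outer faces on the other axis.

The ladder is on top of the table, centred. Four stools sit around the table at the −y, +y, −x, +x sides.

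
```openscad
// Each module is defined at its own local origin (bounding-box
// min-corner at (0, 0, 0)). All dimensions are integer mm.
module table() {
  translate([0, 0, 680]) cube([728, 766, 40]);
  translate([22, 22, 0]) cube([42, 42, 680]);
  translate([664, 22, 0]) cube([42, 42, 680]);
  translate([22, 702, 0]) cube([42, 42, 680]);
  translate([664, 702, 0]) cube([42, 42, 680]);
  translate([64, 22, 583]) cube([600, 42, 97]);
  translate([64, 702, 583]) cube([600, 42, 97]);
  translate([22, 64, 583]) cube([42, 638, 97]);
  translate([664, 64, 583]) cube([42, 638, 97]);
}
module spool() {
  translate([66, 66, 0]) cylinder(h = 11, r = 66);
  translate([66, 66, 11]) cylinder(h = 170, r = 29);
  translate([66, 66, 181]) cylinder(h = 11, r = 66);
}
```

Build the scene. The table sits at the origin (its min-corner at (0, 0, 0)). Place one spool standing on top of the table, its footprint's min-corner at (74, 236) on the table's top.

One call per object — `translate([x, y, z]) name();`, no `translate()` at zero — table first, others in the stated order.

table();
translate([74, 236, 720]) spool();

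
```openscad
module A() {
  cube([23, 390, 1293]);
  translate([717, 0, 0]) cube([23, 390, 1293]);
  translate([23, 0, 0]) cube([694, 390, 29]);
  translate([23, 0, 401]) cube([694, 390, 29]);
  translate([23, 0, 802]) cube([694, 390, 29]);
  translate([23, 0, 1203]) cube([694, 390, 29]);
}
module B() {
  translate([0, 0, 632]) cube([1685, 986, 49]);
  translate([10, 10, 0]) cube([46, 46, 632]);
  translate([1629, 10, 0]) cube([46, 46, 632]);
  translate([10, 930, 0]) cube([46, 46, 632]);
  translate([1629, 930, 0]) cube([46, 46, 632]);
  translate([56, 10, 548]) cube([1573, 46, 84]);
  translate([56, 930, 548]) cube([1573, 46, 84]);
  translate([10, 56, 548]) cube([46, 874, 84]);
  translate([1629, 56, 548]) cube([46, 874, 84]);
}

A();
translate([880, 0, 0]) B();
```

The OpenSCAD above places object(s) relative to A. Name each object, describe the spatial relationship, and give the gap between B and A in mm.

A is a bookshelf. B is a table. The table is on the floor beside the bookshelf on its +x side. The gap between the table and the bookshelf is 140 mm.

The table's nearest face is 140 mm from the bookshelf's +x face.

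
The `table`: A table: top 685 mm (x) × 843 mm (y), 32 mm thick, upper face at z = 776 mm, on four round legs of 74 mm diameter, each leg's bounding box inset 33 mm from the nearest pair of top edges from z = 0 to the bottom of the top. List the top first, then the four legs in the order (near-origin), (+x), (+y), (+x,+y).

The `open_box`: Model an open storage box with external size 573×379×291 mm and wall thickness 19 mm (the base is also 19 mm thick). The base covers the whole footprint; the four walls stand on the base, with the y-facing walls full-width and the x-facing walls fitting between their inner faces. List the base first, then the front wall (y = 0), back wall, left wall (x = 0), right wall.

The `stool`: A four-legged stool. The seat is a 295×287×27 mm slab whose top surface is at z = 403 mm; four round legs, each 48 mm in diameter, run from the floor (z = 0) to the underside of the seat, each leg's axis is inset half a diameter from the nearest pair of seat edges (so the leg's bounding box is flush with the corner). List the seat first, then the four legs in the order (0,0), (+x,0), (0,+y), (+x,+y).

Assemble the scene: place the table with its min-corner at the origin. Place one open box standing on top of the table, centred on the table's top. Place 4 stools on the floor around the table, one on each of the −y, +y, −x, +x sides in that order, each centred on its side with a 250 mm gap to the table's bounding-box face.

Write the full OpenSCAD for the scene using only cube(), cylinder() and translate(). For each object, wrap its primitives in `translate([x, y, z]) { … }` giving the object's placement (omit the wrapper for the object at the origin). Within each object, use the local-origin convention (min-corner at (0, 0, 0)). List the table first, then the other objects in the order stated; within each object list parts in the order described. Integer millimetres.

translate([0, 0, 744]) cube([685, 843, 32]);
translate([70, 70, 0]) cylinder(h = 744, r = 37);
translate([615, 70, 0]) cylinder(h = 744, r = 37);
translate([70, 773, 0]) cylinder(h = 744, r = 37);
translate([615, 773, 0]) cylinder(h = 744, r = 37);
translate([56, 232, 776]) {
  cube([573, 379, 19]);
  translate([0, 0, 19]) cube([573, 19, 272]);
  translate([0, 360, 19]) cube([573, 19, 272]);
  translate([0, 19, 19]) cube([19, 341, 272]);
  translate([554, 19, 19]) cube([19, 341, 272]);
}
translate([195, -537, 0]) {
  translate([0, 0, 376]) cube([295, 287, 27]);
  translate([24, 24, 0]) cylinder(h = 376, r = 24);
  translate([271, 24, 0]) cylinder(h = 376, r = 24);
  translate([24, 263, 0]) cylinder(h = 376, r = 24);
  translate([271, 263, 0]) cylinder(h = 376, r = 24);
}
translate([195, 1093, 0]) {
  translate([0, 0, 376]) cube([295, 287, 27]);
  translate([24, 24, 0]) cylinder(h = 376, r = 24);
  translate([271, 24, 0]) cylinder(h = 376, r = 24);
  translate([24, 263, 0]) cylinder(h = 376, r = 24);
  translate([271, 263, 0]) cylinder(h = 376, r = 24);
}
translate([-545, 278, 0]) {
  translate([0, 0, 376]) cube([295, 287, 27]);
  translate([24, 24, 0]) cylinder(h = 376, r = 24);
  translate([271, 24, 0]) cylinder(h = 376, r = 24);
  translate([24, 263, 0]) cylinder(h = 376, r = 24);
  translate([271, 263, 0]) cylinder(h = 376, r = 24);
}
translate([935, 278, 0]) {
  translate([0, 0, 376]) cube([295, 287, 27]);
  translate([24, 24, 0]) cylinder(h = 376, r = 24);
  translate([271, 24, 0]) cylinder(h = 376, r = 24);
  translate([24, 263, 0]) cylinder(h = 376, r = 24);
  translate([271, 263, 0]) cylinder(h = 376, r = 24);
}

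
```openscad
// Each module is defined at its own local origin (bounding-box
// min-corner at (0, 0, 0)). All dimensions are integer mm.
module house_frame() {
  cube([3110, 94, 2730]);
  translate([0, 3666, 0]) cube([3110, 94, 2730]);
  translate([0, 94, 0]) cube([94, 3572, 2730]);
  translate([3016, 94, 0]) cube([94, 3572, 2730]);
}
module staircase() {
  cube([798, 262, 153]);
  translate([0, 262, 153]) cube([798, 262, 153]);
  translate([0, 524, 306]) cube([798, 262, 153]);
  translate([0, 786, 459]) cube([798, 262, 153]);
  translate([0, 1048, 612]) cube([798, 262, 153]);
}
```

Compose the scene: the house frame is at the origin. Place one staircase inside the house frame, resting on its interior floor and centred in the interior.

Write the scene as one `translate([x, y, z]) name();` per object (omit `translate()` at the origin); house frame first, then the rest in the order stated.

house_frame();
translate([1156, 1225, 0]) staircase();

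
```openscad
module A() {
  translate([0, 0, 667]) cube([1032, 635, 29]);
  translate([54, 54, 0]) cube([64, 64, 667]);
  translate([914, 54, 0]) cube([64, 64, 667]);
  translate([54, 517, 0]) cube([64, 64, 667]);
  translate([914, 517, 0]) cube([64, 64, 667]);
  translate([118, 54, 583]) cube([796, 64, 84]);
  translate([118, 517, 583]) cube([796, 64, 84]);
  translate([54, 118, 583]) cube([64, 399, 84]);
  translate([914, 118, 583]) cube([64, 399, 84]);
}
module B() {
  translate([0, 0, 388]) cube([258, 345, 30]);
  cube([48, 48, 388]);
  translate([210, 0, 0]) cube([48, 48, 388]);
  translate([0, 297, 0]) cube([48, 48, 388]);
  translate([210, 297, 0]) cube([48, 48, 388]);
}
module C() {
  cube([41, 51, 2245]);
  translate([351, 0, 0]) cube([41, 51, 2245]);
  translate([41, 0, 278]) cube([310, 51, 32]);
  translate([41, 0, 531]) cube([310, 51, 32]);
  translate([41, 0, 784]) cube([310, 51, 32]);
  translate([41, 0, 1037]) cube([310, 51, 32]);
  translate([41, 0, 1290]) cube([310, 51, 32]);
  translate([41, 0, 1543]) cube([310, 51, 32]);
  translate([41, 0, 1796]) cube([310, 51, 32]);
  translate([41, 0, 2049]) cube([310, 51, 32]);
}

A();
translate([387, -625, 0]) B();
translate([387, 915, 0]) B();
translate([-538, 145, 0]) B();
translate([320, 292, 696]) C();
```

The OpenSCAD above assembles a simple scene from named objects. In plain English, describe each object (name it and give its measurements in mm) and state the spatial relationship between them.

A is a table with a 1032×635 mm rectangular top, 29 mm thick, top surface at z = 696 mm, supported by four 64×64 mm square legs, each inset 54 mm from the nearest pair of top edges, running from the floor. Four apron rails, 64 mm thick and 84 mm tall, run between adjacent legs with their top edges flush with the underside of the top and their outer faces flush with the legs' outer faces.

B is a four-legged stool. The seat is 258×345 mm, 30 mm thick, top at z = 418 mm. It stands on four square legs, each 48×48 mm in cross-section, from z = 0 to the seat underside, each flush with a corner of the seat.

C is a wooden ladder with two side rails of 41×51 mm section and 2245 mm height, set 392 mm apart overall. Between them run 8 rectangular rungs (51 mm deep, 32 mm thick), front faces flush with the rails' −y face. The bottom of the first rung is 278 mm above the floor and each subsequent rung is 253 mm higher than the one below.

Three stools sit around the table at the −y, +y, −x sides. The ladder is on top of the table, centred.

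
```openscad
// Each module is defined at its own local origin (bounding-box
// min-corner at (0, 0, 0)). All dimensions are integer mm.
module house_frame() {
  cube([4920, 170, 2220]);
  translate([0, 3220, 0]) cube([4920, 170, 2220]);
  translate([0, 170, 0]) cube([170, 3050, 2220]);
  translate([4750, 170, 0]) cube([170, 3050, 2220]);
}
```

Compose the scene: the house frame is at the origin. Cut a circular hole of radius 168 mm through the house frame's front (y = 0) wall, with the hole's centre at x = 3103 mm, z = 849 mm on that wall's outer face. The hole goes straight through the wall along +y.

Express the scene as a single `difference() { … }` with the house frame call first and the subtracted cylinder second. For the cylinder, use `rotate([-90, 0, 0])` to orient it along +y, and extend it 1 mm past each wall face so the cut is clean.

difference() {
  house_frame();
  translate([3103, -1, 849]) rotate([-90, 0, 0]) cylinder(h = 172, r = 168);
}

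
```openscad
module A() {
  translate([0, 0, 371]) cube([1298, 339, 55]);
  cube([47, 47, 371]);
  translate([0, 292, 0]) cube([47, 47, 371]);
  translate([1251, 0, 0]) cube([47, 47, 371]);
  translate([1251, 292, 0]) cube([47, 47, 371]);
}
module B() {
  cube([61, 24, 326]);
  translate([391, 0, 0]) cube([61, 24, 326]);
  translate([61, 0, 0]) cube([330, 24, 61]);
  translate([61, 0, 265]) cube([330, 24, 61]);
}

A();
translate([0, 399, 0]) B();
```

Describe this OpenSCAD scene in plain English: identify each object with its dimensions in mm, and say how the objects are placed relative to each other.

A is a long wooden bench with a 1298 mm (x) × 339 mm (y) seat, 55 mm thick, its top surface 426 mm above the floor. Four 47 mm square legs at the seat corners, flush with the edges, run from z = 0 to the seat underside.

B is a picture frame with a 330×204 mm rectangular opening (x by z) and a uniform 61 mm border on every side. Frame depth is 24 mm along y. It is built from two vertical stiles running the full outside height and two horizontal rails spanning the gap between the stiles.

The picture frame is on the floor beside the bench on its +y side.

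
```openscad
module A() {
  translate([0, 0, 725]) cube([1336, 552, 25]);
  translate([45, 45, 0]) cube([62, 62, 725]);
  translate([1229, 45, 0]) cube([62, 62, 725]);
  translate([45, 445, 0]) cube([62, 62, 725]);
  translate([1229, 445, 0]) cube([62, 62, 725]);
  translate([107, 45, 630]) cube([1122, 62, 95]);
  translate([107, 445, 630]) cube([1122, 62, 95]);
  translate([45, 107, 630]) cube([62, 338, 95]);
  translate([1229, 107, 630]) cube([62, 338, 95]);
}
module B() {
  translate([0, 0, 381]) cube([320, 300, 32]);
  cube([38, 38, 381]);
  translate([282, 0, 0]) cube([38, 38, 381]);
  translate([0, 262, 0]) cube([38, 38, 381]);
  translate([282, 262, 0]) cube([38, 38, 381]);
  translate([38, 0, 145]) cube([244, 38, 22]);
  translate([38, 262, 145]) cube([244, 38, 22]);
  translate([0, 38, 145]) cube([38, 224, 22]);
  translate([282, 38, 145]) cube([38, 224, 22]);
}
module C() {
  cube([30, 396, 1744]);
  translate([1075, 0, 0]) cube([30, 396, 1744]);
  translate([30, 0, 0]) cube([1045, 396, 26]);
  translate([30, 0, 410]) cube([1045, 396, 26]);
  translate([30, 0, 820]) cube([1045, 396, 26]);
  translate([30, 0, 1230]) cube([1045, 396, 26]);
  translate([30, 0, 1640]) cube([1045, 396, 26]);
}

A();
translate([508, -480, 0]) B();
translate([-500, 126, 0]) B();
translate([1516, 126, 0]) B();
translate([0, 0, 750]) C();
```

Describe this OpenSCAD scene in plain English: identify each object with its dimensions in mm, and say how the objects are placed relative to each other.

A is a table with a 1336×552 mm rectangular top, 25 mm thick, top surface at z = 750 mm, supported by four 62×62 mm square legs, each inset 45 mm from the nearest pair of top edges, running from the floor. Four apron rails, 62 mm thick and 95 mm tall, run between adjacent legs with their top edges flush with the underside of the top and their outer faces flush with the legs' outer faces.

B is a simple wooden stool: a rectangular seat 320 mm (x) by 300 mm (y), 32 mm thick, top face at z = 413 mm, on four square legs, each 38×38 mm in cross-section. The legs rest on z = 0, each flush with a corner of the seat. Four stretchers, 38 mm wide and 22 mm tall, connect adjacent legs with their undersides at z = 145 mm, each running between the inner faces of the legs it joins and aligned with the legs' outer faces on the other axis.

C is an open bookshelf. Two side panels, each 30 mm thick, 396 mm deep and 1744 mm tall, stand 1105 mm apart (outside-to-outside). Between them sit 5 shelves, each 26 mm thick and 396 mm deep, spanning the full gap between the sides. The bottom shelf rests on the floor (its underside at z = 0) and the clear gap between one shelf's top and the next shelf's underside is 384 mm.

Three stools sit around the table at the −y, −x, +x sides. The bookshelf is on top of the table.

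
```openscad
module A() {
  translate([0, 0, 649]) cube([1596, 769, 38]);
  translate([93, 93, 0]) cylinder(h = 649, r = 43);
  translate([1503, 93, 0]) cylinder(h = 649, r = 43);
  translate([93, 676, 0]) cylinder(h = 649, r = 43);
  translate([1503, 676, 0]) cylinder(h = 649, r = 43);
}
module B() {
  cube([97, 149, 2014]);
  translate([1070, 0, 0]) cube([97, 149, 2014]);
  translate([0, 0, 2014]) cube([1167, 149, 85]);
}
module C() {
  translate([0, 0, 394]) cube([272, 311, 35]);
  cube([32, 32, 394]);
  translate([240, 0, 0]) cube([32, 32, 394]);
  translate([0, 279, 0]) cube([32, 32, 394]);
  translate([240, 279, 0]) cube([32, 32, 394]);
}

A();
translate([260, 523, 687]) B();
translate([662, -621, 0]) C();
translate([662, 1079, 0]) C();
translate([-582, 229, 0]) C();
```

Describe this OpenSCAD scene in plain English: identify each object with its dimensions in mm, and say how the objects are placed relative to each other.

A is a rectangular dining table. The top is 1596×769×38 mm with its upper surface at z = 687 mm. It stands on four round legs of 86 mm diameter, each leg's bounding box inset 50 mm from the nearest pair of top edges, running from the floor to the underside of the top.

B is a door frame. The clear opening is 973 mm wide and 2014 mm high. Two 97 mm wide jambs, 149 mm deep, stand either side of the opening from the floor to the top of the opening. A 85 mm thick head sits across the top of both jambs, spanning the full outside width of the frame.

C is a four-legged stool. The seat is 272×311 mm, 35 mm thick, top at z = 429 mm. It stands on four square legs, each 32×32 mm in cross-section, from z = 0 to the seat underside, each flush with a corner of the seat.

The door frame is on top of the table. Three stools sit around the table at the −y, +y, −x sides.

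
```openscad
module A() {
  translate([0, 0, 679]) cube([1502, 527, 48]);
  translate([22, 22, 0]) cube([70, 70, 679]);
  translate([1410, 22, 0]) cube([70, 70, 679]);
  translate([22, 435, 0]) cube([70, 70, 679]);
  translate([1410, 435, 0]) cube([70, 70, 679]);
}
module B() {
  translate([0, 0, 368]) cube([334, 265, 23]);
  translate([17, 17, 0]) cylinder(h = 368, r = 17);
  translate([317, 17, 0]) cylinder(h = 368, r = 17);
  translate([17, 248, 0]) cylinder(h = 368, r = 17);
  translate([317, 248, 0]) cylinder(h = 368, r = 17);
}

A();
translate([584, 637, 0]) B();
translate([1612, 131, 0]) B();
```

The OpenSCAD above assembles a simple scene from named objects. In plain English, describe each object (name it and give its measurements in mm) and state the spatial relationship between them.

A is a table with a 1502×527 mm rectangular top, 48 mm thick, top surface at z = 727 mm, supported by four 70×70 mm square legs, each inset 22 mm from the nearest pair of top edges, running from the floor.

B is a four-legged stool. The seat is 334×265 mm, 23 mm thick, top at z = 391 mm. It stands on four round legs, each 34 mm in diameter, from z = 0 to the seat underside, each leg's axis is inset half a diameter from the nearest pair of seat edges (so the leg's bounding box is flush with the corner).

Two stools sit around the table at the +y, +x sides.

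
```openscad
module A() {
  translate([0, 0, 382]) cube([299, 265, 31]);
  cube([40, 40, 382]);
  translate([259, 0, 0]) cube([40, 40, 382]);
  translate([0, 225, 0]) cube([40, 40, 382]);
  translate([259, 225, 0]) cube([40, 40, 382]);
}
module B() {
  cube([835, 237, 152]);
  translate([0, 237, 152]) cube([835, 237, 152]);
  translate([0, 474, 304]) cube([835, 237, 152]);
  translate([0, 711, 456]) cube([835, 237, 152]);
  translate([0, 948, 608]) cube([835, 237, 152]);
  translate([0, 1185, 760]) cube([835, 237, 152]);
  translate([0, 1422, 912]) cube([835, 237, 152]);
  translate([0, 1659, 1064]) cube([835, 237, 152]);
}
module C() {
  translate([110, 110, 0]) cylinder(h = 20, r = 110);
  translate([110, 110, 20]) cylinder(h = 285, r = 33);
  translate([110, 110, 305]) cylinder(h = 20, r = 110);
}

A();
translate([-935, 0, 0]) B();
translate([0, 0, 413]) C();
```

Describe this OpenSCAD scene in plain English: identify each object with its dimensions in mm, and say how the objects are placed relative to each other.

A is a four-legged stool. The seat is 299×265 mm, 31 mm thick, top at z = 413 mm. It stands on four square legs, each 40×40 mm in cross-section, from z = 0 to the seat underside, each flush with a corner of the seat.

B is a run of 8 identical solid stair steps. Each tread is 835×237 mm and each step block is 152 mm high. Step 1 rests on the floor; step k is offset from step 1 by (k−1)×237 mm in y and (k−1)×152 mm in z.

C is a spool: two coaxial disc flanges of radius 110 mm and thickness 20 mm, joined by a core cylinder of radius 33 mm and height 285 mm. The lower flange rests on z = 0 and the three cylinders share a vertical axis.

The staircase is on the floor beside the stool on its −x side. The spool is on top of the stool.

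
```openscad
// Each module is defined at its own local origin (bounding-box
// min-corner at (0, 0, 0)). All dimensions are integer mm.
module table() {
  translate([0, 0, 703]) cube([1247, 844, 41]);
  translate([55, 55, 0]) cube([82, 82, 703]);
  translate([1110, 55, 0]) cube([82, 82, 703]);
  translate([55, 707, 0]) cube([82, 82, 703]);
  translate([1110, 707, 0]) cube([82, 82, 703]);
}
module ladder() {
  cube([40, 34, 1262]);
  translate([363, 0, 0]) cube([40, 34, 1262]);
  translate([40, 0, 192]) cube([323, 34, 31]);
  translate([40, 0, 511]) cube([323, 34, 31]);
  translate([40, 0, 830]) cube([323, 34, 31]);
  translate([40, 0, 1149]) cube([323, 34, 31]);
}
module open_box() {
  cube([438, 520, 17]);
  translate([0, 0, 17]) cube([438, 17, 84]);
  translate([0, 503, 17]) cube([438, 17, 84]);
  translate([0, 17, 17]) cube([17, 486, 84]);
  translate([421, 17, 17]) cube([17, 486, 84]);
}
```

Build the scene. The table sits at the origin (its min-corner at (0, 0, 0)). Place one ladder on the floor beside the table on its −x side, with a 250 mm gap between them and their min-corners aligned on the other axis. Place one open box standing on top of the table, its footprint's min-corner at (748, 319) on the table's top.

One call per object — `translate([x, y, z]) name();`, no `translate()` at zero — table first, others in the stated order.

table();
translate([-653, 0, 0]) ladder();
translate([748, 319, 744]) open_box();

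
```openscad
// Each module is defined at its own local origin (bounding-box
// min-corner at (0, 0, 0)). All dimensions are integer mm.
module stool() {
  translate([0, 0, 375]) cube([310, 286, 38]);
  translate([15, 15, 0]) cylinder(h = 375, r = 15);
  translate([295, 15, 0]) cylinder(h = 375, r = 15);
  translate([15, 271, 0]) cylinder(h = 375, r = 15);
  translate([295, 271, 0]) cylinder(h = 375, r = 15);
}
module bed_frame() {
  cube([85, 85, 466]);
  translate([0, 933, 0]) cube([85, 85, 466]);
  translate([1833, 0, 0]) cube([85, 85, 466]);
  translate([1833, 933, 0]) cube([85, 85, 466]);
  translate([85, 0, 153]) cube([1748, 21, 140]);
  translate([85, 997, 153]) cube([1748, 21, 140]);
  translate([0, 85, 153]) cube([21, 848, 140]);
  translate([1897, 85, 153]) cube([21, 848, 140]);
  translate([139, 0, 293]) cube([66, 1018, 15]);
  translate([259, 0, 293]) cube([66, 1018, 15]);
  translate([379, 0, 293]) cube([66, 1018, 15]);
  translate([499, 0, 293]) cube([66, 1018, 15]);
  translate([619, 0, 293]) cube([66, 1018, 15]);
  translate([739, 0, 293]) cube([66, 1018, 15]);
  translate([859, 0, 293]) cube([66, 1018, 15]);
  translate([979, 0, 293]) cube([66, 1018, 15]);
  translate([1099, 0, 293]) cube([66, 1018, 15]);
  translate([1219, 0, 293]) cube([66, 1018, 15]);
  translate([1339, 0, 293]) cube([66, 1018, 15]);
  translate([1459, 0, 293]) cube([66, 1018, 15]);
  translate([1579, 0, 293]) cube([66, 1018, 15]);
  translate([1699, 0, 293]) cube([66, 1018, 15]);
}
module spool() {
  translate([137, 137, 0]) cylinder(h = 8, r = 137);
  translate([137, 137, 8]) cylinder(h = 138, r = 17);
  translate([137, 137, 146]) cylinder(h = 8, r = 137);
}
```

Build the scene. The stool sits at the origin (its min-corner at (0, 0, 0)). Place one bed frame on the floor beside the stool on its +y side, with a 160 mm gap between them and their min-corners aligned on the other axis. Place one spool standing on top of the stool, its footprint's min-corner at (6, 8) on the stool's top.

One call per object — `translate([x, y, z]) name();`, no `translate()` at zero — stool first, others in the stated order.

stool();
translate([0, 446, 0]) bed_frame();
translate([6, 8, 413]) spool();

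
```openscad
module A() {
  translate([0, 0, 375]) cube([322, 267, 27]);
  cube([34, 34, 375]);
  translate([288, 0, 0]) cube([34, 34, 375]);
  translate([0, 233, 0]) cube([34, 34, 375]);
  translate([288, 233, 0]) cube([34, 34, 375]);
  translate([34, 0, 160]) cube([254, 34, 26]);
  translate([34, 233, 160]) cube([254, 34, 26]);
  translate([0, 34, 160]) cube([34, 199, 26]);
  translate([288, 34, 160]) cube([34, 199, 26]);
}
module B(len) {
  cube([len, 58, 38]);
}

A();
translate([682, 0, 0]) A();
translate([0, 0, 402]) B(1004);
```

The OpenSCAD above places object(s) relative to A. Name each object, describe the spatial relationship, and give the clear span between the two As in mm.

A is a stool. B is a beam. A beam spans the tops of two stools. The clear span between the two stools is 360 mm.

Second stool starts at x = 682; first ends at x = 322; clear span = 682 − 322 = 360 mm.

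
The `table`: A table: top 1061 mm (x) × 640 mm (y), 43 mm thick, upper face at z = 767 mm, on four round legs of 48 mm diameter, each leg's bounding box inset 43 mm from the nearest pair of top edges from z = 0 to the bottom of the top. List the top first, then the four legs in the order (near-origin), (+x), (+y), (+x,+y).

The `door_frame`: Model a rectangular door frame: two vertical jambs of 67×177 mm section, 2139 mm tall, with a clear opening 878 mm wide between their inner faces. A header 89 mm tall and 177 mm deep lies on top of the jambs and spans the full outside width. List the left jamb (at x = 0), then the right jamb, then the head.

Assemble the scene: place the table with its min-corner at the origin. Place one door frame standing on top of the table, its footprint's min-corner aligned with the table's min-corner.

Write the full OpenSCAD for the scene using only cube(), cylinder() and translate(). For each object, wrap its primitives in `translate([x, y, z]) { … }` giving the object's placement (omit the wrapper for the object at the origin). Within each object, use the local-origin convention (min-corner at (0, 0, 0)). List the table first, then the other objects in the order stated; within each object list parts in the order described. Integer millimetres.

translate([0, 0, 724]) cube([1061, 640, 43]);
translate([67, 67, 0]) cylinder(h = 724, r = 24);
translate([994, 67, 0]) cylinder(h = 724, r = 24);
translate([67, 573, 0]) cylinder(h = 724, r = 24);
translate([994, 573, 0]) cylinder(h = 724, r = 24);
translate([0, 0, 767]) {
  cube([67, 177, 2139]);
  translate([945, 0, 0]) cube([67, 177, 2139]);
  translate([0, 0, 2139]) cube([1012, 177, 89]);
}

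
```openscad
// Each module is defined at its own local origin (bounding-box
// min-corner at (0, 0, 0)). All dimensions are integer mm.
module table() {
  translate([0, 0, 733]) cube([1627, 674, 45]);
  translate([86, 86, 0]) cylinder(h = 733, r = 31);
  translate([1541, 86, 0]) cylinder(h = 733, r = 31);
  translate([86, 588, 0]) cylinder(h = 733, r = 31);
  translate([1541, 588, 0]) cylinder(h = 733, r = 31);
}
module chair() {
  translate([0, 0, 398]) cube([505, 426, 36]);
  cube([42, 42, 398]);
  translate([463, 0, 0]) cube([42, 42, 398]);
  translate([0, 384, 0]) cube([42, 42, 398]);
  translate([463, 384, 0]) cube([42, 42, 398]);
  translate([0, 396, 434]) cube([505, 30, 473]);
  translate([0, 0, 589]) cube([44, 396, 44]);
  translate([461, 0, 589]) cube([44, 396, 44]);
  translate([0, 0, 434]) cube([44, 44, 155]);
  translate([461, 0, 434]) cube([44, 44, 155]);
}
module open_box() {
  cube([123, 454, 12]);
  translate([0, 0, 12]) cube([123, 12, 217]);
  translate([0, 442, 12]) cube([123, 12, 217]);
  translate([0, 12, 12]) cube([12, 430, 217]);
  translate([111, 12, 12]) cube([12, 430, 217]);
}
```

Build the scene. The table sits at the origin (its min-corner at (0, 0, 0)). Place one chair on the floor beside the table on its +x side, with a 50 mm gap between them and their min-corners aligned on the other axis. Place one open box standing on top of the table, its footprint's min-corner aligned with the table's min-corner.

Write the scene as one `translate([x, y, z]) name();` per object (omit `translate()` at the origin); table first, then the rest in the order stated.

table();
translate([1677, 0, 0]) chair();
translate([0, 0, 778]) open_box();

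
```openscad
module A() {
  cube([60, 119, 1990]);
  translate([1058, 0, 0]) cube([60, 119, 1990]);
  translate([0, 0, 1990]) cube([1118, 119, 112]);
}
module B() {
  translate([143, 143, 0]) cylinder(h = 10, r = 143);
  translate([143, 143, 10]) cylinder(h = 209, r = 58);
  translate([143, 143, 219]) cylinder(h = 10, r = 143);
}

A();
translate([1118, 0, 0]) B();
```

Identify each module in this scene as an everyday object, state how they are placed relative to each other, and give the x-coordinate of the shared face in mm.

A is a door frame. B is a spool. The spool is against the door frame's +x side, with their −y faces flush. The x-coordinate of the shared face is 1118 mm.

The door frame's +x face and the spool's −x face are both at x = 1118 mm.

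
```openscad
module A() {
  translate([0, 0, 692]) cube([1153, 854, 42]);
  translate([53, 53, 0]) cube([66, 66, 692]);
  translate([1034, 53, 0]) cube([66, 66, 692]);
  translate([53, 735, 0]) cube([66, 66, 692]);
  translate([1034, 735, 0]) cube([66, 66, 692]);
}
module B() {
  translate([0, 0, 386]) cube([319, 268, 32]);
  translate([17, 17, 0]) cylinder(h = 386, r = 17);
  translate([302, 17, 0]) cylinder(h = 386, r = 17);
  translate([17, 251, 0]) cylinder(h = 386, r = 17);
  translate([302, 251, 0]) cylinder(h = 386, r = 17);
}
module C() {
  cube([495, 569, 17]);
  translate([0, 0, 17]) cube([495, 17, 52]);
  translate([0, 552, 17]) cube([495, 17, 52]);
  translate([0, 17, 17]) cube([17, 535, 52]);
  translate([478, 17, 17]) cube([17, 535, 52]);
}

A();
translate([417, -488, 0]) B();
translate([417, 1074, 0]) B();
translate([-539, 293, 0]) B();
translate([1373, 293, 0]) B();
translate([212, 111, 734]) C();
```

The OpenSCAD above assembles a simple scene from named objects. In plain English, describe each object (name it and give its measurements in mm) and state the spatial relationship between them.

A is a rectangular dining table. The top is 1153×854×42 mm with its upper surface at z = 734 mm. It stands on four 66×66 mm square legs, each inset 53 mm from the nearest pair of top edges, running from the floor to the underside of the top.

B is a four-legged stool. The seat is a 319×268×32 mm slab whose top surface is at z = 418 mm; four round legs, each 34 mm in diameter, run from the floor (z = 0) to the underside of the seat, each leg's axis is inset half a diameter from the nearest pair of seat edges (so the leg's bounding box is flush with the corner).

C is an open storage box with external size 495×569×69 mm and wall thickness 17 mm (the base is also 17 mm thick). The base covers the whole footprint; the four walls stand on the base, with the y-facing walls full-width and the x-facing walls fitting between their inner faces.

Four stools sit around the table at the −y, +y, −x, +x sides. The open box is on top of the table.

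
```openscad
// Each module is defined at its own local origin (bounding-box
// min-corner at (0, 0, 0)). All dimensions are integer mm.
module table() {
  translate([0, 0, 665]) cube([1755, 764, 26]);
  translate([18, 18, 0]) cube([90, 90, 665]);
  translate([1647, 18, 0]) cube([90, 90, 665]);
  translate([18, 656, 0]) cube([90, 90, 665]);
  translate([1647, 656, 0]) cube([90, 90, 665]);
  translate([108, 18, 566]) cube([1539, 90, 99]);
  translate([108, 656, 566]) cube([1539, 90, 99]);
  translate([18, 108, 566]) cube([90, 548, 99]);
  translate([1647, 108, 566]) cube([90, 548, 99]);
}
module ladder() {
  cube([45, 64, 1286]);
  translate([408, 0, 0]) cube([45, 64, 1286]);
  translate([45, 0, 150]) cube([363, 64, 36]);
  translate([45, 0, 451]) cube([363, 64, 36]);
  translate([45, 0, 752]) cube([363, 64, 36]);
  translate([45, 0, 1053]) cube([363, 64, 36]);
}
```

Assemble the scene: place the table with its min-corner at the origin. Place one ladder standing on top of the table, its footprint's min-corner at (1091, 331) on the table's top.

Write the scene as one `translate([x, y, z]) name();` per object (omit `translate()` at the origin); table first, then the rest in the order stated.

table();
translate([1091, 331, 691]) ladder();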